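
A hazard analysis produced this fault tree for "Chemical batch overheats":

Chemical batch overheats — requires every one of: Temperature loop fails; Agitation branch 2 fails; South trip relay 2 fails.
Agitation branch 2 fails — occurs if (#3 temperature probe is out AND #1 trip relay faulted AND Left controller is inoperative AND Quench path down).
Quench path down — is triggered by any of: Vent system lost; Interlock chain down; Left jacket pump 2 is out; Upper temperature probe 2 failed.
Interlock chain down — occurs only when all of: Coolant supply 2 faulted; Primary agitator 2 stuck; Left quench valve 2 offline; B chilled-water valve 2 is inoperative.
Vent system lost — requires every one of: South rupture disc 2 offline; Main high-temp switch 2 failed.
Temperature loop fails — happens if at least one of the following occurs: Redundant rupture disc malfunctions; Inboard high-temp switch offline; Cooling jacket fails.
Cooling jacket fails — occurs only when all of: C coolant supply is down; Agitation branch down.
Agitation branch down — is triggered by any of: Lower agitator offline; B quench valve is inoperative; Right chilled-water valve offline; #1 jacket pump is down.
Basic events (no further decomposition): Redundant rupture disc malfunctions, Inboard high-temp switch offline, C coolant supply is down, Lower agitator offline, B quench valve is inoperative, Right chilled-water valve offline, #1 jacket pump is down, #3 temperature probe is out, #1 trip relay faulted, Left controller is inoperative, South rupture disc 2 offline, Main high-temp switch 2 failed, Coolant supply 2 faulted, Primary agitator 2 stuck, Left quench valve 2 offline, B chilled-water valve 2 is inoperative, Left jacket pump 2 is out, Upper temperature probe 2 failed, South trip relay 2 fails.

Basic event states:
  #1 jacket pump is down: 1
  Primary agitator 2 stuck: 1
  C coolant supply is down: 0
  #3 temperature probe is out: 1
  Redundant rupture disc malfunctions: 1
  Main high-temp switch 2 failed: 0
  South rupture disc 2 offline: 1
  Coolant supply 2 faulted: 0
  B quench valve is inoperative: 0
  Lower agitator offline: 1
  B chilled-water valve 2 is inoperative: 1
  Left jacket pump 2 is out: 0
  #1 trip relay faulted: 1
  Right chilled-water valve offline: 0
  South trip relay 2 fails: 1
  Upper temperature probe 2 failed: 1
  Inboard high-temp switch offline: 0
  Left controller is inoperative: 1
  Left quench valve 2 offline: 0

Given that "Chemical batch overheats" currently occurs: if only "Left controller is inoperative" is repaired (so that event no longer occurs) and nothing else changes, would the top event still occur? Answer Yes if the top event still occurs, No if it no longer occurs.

No

Counterfactual: set "Left controller is inoperative" to not occurred.
Agitation branch down [OR]: Lower agitator offline=occurs, B quench valve is inoperative=not, Right chilled-water valve offline=not, #1 jacket pump is down=occurs → at least one input occurs → occurs.
Cooling jacket fails [AND]: C coolant supply is down=not, Agitation branch down=occurs → not all inputs occur → does not occur.
Temperature loop fails [OR]: Redundant rupture disc malfunctions=occurs, Inboard high-temp switch offline=not, Cooling jacket fails=not → at least one input occurs → occurs.
Vent system lost [AND]: South rupture disc 2 offline=occurs, Main high-temp switch 2 failed=not → not all inputs occur → does not occur.
Interlock chain down [AND]: Coolant supply 2 faulted=not, Primary agitator 2 stuck=occurs, Left quench valve 2 offline=not, B chilled-water valve 2 is inoperative=occurs → not all inputs occur → does not occur.
Quench path down [OR]: Vent system lost=not, Interlock chain down=not, Left jacket pump 2 is out=not, Upper temperature probe 2 failed=occurs → at least one input occurs → occurs.
Agitation branch 2 fails [AND]: #3 temperature probe is out=occurs, #1 trip relay faulted=occurs, Left controller is inoperative=not, Quench path down=occurs → not all inputs occur → does not occur.
Chemical batch overheats [AND]: Temperature loop fails=occurs, Agitation branch 2 fails=not, South trip relay 2 fails=occurs → not all inputs occur → does not occur.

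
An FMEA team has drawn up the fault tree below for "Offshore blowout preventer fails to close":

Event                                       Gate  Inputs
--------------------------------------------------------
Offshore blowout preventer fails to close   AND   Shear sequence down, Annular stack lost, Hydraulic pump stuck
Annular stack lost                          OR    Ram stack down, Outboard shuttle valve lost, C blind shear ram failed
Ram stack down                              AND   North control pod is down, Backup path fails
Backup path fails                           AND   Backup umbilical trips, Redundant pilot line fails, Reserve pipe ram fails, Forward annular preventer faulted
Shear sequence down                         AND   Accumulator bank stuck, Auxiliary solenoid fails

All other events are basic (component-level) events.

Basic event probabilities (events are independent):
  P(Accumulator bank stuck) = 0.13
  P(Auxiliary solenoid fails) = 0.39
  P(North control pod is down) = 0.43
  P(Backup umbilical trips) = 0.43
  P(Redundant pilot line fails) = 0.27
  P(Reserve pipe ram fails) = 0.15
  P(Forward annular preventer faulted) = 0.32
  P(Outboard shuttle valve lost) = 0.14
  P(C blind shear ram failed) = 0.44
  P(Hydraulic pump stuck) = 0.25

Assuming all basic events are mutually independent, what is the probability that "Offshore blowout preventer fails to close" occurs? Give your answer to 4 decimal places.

0.0066

P(Shear sequence down) [AND] = 0.13 × 0.39 = 0.050700
P(Backup path fails) [AND] = 0.43 × 0.27 × 0.15 × 0.32 = 0.005573
P(Ram stack down) [AND] = 0.43 × 0.005573 = 0.002396
P(Annular stack lost) [OR] = 1 − (1−0.002396) × (1−0.14) × (1−0.44) = 0.519554
P(Offshore blowout preventer fails to close) [AND] = 0.050700 × 0.519554 × 0.25 = 0.006585
Rounded to 4 decimal places: P(Offshore blowout preventer fails to close) ≈ 0.0066.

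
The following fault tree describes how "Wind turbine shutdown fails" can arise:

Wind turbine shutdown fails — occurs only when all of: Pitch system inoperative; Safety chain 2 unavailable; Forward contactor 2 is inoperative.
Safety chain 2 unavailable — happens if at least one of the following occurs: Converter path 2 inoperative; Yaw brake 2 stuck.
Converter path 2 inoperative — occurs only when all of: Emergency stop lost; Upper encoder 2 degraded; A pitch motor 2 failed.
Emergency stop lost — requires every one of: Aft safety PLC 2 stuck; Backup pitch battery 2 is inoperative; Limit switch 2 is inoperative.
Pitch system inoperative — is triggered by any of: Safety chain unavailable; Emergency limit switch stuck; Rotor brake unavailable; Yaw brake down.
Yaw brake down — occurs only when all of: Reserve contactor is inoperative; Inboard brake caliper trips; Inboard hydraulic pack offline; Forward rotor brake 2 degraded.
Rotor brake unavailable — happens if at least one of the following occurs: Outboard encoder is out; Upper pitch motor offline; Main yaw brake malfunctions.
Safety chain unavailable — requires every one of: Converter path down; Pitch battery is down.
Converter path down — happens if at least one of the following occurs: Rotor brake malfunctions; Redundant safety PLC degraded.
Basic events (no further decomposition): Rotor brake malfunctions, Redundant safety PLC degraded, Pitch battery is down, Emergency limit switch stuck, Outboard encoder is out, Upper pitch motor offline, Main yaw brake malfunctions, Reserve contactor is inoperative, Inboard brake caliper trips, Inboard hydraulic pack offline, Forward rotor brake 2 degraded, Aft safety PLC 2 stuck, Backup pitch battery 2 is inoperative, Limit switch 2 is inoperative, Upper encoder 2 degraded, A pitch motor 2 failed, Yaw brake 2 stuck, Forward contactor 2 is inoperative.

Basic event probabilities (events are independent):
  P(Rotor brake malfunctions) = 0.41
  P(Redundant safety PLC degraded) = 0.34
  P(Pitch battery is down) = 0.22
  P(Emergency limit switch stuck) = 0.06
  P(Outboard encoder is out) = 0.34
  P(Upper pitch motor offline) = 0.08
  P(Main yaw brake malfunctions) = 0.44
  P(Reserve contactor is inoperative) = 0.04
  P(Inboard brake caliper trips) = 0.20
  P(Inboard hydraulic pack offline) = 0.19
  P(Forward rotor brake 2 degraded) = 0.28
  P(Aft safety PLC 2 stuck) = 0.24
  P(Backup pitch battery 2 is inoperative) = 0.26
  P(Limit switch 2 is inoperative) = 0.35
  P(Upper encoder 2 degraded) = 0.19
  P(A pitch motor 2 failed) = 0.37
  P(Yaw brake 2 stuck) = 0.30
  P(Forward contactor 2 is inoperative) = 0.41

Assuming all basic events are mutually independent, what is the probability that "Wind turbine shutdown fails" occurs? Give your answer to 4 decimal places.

P(Converter path down) [OR] = 1 − (1−0.41) × (1−0.34) = 0.610600
P(Safety chain unavailable) [AND] = 0.610600 × 0.22 = 0.134332
P(Rotor brake unavailable) [OR] = 1 − (1−0.34) × (1−0.08) × (1−0.44) = 0.659968
P(Yaw brake down) [AND] = 0.04 × 0.20 × 0.19 × 0.28 = 0.000426
P(Pitch system inoperative) [OR] = 1 − (1−0.134332) × (1−0.06) × (1−0.659968) × (1−0.000426) = 0.723424
P(Emergency stop lost) [AND] = 0.24 × 0.26 × 0.35 = 0.021840
P(Converter path 2 inoperative) [AND] = 0.021840 × 0.19 × 0.37 = 0.001535
P(Safety chain 2 unavailable) [OR] = 1 − (1−0.001535) × (1−0.30) = 0.301075
P(Wind turbine shutdown fails) [AND] = 0.723424 × 0.301075 × 0.41 = 0.089300
Rounded to 4 decimal places: P(Wind turbine shutdown fails) ≈ 0.0893.

0.0893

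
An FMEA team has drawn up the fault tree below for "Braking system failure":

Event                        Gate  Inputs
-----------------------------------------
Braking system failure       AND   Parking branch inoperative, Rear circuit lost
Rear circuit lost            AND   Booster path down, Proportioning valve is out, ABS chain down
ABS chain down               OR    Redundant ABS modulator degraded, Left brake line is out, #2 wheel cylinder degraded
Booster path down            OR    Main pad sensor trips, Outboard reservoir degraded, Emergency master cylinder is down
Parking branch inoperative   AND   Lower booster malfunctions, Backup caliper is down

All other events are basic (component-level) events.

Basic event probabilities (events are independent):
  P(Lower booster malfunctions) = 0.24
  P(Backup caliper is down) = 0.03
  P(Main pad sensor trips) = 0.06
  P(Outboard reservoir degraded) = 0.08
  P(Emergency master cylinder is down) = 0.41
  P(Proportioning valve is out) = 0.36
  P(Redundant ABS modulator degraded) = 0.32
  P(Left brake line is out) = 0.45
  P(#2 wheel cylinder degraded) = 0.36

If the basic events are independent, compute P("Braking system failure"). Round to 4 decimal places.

P(Parking branch inoperative) [AND] = 0.24 × 0.03 = 0.007200
P(Booster path down) [OR] = 1 − (1−0.06) × (1−0.08) × (1−0.41) = 0.489768
P(ABS chain down) [OR] = 1 − (1−0.32) × (1−0.45) × (1−0.36) = 0.760640
P(Rear circuit lost) [AND] = 0.489768 × 0.36 × 0.760640 = 0.134113
P(Braking system failure) [AND] = 0.007200 × 0.134113 = 0.000966
Rounded to 4 decimal places: P(Braking system failure) ≈ 0.0010.

0.0010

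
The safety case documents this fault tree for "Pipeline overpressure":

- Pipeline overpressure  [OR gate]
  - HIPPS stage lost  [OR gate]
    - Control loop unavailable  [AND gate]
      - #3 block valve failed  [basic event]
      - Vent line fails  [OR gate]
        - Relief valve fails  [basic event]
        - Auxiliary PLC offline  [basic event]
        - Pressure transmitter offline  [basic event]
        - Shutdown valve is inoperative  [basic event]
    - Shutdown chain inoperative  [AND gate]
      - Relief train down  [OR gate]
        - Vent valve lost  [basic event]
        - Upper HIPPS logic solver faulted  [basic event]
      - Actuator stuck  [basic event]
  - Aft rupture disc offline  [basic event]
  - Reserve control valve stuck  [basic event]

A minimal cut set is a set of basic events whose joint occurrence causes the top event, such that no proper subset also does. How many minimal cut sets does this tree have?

8

Vent line fails [OR]: union of children's cut sets → 4 cut set(s).
Control loop unavailable [AND]: one cut set from each child combined → 1 × 4 = 4 cut set(s).
Relief train down [OR]: union of children's cut sets → 2 cut set(s).
Shutdown chain inoperative [AND]: one cut set from each child combined → 2 × 1 = 2 cut set(s).
HIPPS stage lost [OR]: union of children's cut sets → 6 cut set(s).
Pipeline overpressure [OR]: union of children's cut sets → 8 cut set(s).
Minimal cut sets: {#3 block valve failed, Relief valve fails}; {#3 block valve failed, Auxiliary PLC offline}; {#3 block valve failed, Pressure transmitter offline}; {#3 block valve failed, Shutdown valve is inoperative}; {Actuator stuck, Vent valve lost}; {Actuator stuck, Upper HIPPS logic solver faulted}; {Aft rupture disc offline}; {Reserve control valve stuck}.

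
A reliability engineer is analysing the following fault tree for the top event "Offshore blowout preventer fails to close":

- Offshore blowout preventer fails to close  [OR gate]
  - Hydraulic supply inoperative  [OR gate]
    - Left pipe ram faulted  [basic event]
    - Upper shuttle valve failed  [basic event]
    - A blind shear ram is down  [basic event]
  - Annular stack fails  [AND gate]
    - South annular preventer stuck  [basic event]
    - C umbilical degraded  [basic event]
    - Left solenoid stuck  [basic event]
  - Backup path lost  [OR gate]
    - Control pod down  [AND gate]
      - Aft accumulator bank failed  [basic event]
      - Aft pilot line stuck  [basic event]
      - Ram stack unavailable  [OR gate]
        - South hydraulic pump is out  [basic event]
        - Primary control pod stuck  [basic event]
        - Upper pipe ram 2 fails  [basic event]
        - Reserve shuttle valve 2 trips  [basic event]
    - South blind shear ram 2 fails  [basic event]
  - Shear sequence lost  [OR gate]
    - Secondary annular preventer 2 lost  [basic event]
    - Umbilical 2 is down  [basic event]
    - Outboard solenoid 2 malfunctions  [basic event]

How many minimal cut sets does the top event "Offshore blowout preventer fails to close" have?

12

Hydraulic supply inoperative [OR]: union of children's cut sets → 3 cut set(s).
Annular stack fails [AND]: one cut set from each child combined → 1 × 1 × 1 = 1 cut set(s).
Ram stack unavailable [OR]: union of children's cut sets → 4 cut set(s).
Control pod down [AND]: one cut set from each child combined → 1 × 1 × 4 = 4 cut set(s).
Backup path lost [OR]: union of children's cut sets → 5 cut set(s).
Shear sequence lost [OR]: union of children's cut sets → 3 cut set(s).
Offshore blowout preventer fails to close [OR]: union of children's cut sets → 12 cut set(s).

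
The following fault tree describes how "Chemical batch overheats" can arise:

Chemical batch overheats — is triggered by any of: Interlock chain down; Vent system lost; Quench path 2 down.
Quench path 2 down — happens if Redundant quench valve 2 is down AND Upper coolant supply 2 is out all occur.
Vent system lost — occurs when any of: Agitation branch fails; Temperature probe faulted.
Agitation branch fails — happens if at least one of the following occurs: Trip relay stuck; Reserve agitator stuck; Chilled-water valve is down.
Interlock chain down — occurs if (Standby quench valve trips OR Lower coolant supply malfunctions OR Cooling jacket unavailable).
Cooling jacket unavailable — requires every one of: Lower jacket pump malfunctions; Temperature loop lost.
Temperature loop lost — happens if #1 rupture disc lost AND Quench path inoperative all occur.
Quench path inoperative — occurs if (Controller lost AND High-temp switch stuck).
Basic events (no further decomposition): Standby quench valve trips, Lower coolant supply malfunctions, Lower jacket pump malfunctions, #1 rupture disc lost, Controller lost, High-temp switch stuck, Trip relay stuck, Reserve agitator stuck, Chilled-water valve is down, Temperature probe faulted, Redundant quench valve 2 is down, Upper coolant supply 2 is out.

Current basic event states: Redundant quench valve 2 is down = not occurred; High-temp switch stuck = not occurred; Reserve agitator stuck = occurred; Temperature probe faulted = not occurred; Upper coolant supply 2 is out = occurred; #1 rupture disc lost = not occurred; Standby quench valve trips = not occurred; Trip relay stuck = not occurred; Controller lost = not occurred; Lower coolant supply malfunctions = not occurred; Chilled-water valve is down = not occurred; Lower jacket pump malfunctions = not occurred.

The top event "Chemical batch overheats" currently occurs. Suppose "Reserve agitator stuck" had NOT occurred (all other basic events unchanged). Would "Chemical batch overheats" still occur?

No

Counterfactual: set "Reserve agitator stuck" to not occurred.
Quench path inoperative [AND]: Controller lost=not, High-temp switch stuck=not → not all inputs occur → does not occur.
Temperature loop lost [AND]: #1 rupture disc lost=not, Quench path inoperative=not → not all inputs occur → does not occur.
Cooling jacket unavailable [AND]: Lower jacket pump malfunctions=not, Temperature loop lost=not → not all inputs occur → does not occur.
Interlock chain down [OR]: Standby quench valve trips=not, Lower coolant supply malfunctions=not, Cooling jacket unavailable=not → no input occurs → does not occur.
Agitation branch fails [OR]: Trip relay stuck=not, Reserve agitator stuck=not, Chilled-water valve is down=not → no input occurs → does not occur.
Vent system lost [OR]: Agitation branch fails=not, Temperature probe faulted=not → no input occurs → does not occur.
Quench path 2 down [AND]: Redundant quench valve 2 is down=not, Upper coolant supply 2 is out=occurs → not all inputs occur → does not occur.
Chemical batch overheats [OR]: Interlock chain down=not, Vent system lost=not, Quench path 2 down=not → no input occurs → does not occur.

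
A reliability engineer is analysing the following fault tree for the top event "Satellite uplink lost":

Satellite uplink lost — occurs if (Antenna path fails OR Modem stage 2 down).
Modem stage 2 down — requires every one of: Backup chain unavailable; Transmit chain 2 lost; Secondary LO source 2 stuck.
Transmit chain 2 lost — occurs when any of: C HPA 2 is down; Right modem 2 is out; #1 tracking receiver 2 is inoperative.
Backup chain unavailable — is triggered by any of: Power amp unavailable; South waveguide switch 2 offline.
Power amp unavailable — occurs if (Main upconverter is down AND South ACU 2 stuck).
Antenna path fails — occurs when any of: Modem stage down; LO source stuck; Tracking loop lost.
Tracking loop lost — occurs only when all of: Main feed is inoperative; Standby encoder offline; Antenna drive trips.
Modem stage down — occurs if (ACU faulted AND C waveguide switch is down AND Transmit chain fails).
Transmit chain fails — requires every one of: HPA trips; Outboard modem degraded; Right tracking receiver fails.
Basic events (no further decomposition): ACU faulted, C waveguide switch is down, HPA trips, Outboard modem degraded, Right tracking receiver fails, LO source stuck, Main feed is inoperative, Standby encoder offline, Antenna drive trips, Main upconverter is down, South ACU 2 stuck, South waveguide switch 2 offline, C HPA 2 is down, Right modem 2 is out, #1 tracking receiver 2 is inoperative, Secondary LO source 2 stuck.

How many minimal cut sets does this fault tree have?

9

Transmit chain fails [AND]: one cut set from each child combined → 1 × 1 × 1 = 1 cut set(s).
Modem stage down [AND]: one cut set from each child combined → 1 × 1 × 1 = 1 cut set(s).
Tracking loop lost [AND]: one cut set from each child combined → 1 × 1 × 1 = 1 cut set(s).
Antenna path fails [OR]: union of children's cut sets → 3 cut set(s).
Power amp unavailable [AND]: one cut set from each child combined → 1 × 1 = 1 cut set(s).
Backup chain unavailable [OR]: union of children's cut sets → 2 cut set(s).
Transmit chain 2 lost [OR]: union of children's cut sets → 3 cut set(s).
Modem stage 2 down [AND]: one cut set from each child combined → 2 × 3 × 1 = 6 cut set(s).
Satellite uplink lost [OR]: union of children's cut sets → 9 cut set(s).
Minimal cut sets: {ACU faulted, C waveguide switch is down, HPA trips, Outboard modem degraded, Right tracking receiver fails}; {LO source stuck}; {Antenna drive trips, Main feed is inoperative, Standby encoder offline}; {C HPA 2 is down, Main upconverter is down, Secondary LO source 2 stuck, South ACU 2 stuck}; {Main upconverter is down, Right modem 2 is out, Secondary LO source 2 stuck, South ACU 2 stuck}; {#1 tracking receiver 2 is inoperative, Main upconverter is down, Secondary LO source 2 stuck, South ACU 2 stuck}; {C HPA 2 is down, Secondary LO source 2 stuck, South waveguide switch 2 offline}; {Right modem 2 is out, Secondary LO source 2 stuck, South waveguide switch 2 offline}; {#1 tracking receiver 2 is inoperative, Secondary LO source 2 stuck, South waveguide switch 2 offline}.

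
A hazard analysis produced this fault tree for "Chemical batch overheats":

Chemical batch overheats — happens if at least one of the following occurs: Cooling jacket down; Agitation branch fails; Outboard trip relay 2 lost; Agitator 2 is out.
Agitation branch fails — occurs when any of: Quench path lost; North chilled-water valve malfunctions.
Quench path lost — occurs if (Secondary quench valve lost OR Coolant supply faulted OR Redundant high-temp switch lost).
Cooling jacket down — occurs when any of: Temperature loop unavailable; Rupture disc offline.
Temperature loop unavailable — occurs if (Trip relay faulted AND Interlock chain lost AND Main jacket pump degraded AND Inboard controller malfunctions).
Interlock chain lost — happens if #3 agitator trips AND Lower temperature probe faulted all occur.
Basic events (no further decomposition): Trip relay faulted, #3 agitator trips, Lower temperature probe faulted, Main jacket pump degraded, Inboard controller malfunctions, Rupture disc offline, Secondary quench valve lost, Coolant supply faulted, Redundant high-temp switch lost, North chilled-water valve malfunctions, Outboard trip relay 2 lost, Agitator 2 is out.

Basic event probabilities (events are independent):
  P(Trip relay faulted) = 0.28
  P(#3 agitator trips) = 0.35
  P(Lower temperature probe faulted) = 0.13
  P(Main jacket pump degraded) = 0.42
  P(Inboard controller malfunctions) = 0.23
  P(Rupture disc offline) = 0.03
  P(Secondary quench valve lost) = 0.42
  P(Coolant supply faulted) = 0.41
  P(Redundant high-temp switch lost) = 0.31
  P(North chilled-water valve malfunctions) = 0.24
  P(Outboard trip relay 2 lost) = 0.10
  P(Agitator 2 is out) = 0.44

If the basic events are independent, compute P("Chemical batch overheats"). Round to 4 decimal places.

P(Interlock chain lost) [AND] = 0.35 × 0.13 = 0.045500
P(Temperature loop unavailable) [AND] = 0.28 × 0.045500 × 0.42 × 0.23 = 0.001231
P(Cooling jacket down) [OR] = 1 − (1−0.001231) × (1−0.03) = 0.031194
P(Quench path lost) [OR] = 1 − (1−0.42) × (1−0.41) × (1−0.31) = 0.763882
P(Agitation branch fails) [OR] = 1 − (1−0.763882) × (1−0.24) = 0.820550
P(Chemical batch overheats) [OR] = 1 − (1−0.031194) × (1−0.820550) × (1−0.10) × (1−0.44) = 0.912378
Rounded to 4 decimal places: P(Chemical batch overheats) ≈ 0.9124.

0.9124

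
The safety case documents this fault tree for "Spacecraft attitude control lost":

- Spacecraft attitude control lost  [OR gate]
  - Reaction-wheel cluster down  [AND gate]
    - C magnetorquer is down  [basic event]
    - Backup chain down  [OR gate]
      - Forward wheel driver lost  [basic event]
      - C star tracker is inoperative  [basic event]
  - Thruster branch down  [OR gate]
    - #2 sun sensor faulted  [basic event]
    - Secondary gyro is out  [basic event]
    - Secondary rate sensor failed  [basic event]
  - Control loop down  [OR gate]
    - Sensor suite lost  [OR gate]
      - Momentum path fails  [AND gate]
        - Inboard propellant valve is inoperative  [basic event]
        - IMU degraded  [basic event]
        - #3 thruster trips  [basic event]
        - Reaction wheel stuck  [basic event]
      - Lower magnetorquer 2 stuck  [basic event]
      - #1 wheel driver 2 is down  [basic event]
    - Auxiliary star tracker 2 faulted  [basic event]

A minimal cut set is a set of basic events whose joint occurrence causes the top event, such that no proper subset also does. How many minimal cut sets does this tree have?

Backup chain down [OR]: union of children's cut sets → 2 cut set(s).
Reaction-wheel cluster down [AND]: one cut set from each child combined → 1 × 2 = 2 cut set(s).
Thruster branch down [OR]: union of children's cut sets → 3 cut set(s).
Momentum path fails [AND]: one cut set from each child combined → 1 × 1 × 1 × 1 = 1 cut set(s).
Sensor suite lost [OR]: union of children's cut sets → 3 cut set(s).
Control loop down [OR]: union of children's cut sets → 4 cut set(s).
Spacecraft attitude control lost [OR]: union of children's cut sets → 9 cut set(s).
Minimal cut sets: {C magnetorquer is down, Forward wheel driver lost}; {C magnetorquer is down, C star tracker is inoperative}; {#2 sun sensor faulted}; {Secondary gyro is out}; {Secondary rate sensor failed}; {#3 thruster trips, IMU degraded, Inboard propellant valve is inoperative, Reaction wheel stuck}; {Lower magnetorquer 2 stuck}; {#1 wheel driver 2 is down}; {Auxiliary star tracker 2 faulted}.

9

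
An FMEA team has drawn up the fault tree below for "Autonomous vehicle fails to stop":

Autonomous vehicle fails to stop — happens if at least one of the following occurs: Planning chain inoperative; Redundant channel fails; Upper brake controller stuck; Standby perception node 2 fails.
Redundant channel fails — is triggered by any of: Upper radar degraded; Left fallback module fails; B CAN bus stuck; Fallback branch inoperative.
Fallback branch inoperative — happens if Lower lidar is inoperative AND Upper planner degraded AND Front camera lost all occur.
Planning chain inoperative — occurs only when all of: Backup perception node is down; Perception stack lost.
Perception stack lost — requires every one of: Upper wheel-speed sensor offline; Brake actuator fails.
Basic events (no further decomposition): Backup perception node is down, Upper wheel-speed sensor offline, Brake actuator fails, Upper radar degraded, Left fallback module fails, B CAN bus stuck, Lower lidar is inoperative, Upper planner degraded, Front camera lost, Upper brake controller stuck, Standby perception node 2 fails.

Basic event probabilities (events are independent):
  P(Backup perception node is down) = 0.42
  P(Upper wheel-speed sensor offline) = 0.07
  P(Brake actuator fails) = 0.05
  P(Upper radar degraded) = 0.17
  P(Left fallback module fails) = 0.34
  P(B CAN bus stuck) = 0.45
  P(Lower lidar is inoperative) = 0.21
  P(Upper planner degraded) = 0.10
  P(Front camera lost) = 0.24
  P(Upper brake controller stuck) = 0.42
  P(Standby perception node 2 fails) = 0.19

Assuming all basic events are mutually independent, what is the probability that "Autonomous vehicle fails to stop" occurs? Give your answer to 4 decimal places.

0.8594

P(Perception stack lost) [AND] = 0.07 × 0.05 = 0.003500
P(Planning chain inoperative) [AND] = 0.42 × 0.003500 = 0.001470
P(Fallback branch inoperative) [AND] = 0.21 × 0.10 × 0.24 = 0.005040
P(Redundant channel fails) [OR] = 1 − (1−0.17) × (1−0.34) × (1−0.45) × (1−0.005040) = 0.700229
P(Autonomous vehicle fails to stop) [OR] = 1 − (1−0.001470) × (1−0.700229) × (1−0.42) × (1−0.19) = 0.859375
Rounded to 4 decimal places: P(Autonomous vehicle fails to stop) ≈ 0.8594.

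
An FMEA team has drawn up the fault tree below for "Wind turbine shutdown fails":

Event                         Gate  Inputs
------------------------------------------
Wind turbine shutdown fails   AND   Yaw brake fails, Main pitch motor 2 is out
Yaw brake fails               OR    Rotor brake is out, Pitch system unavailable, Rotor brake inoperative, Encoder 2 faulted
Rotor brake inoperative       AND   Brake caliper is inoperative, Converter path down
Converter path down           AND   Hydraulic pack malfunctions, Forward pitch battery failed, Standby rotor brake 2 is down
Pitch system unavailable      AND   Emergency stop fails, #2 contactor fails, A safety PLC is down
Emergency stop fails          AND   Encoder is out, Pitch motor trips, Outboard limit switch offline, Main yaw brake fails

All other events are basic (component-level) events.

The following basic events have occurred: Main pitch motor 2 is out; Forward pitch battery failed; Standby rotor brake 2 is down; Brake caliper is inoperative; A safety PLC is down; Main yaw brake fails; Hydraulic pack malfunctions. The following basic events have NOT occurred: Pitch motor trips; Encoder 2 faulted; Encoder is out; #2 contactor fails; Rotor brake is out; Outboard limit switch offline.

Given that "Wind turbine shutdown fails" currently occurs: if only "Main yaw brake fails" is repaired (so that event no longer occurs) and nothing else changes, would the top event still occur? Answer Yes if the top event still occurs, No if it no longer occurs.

Counterfactual: set "Main yaw brake fails" to not occurred.
Emergency stop fails [AND]: Encoder is out=not, Pitch motor trips=not, Outboard limit switch offline=not, Main yaw brake fails=not → not all inputs occur → does not occur.
Pitch system unavailable [AND]: Emergency stop fails=not, #2 contactor fails=not, A safety PLC is down=occurs → not all inputs occur → does not occur.
Converter path down [AND]: Hydraulic pack malfunctions=occurs, Forward pitch battery failed=occurs, Standby rotor brake 2 is down=occurs → all inputs occur → occurs.
Rotor brake inoperative [AND]: Brake caliper is inoperative=occurs, Converter path down=occurs → all inputs occur → occurs.
Yaw brake fails [OR]: Rotor brake is out=not, Pitch system unavailable=not, Rotor brake inoperative=occurs, Encoder 2 faulted=not → at least one input occurs → occurs.
Wind turbine shutdown fails [AND]: Yaw brake fails=occurs, Main pitch motor 2 is out=occurs → all inputs occur → occurs.

Yes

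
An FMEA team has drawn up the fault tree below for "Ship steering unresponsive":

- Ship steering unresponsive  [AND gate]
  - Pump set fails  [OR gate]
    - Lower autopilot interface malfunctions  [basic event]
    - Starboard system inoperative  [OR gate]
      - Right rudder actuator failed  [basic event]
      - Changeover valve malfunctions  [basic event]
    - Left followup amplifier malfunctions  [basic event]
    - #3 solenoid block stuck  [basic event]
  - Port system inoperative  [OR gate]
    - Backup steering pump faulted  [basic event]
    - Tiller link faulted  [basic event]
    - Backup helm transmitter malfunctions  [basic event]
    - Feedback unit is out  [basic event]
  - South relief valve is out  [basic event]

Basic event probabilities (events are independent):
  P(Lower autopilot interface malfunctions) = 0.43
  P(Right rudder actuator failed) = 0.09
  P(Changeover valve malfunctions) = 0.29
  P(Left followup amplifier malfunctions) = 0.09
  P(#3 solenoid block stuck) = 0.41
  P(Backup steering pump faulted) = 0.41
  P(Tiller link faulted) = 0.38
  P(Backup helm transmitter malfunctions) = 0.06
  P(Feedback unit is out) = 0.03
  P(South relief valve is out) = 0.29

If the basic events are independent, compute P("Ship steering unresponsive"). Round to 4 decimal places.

0.1551

P(Starboard system inoperative) [OR] = 1 − (1−0.09) × (1−0.29) = 0.353900
P(Pump set fails) [OR] = 1 − (1−0.43) × (1−0.353900) × (1−0.09) × (1−0.41) = 0.802272
P(Port system inoperative) [OR] = 1 − (1−0.41) × (1−0.38) × (1−0.06) × (1−0.03) = 0.666464
P(Ship steering unresponsive) [AND] = 0.802272 × 0.666464 × 0.29 = 0.155059
Rounded to 4 decimal places: P(Ship steering unresponsive) ≈ 0.1551.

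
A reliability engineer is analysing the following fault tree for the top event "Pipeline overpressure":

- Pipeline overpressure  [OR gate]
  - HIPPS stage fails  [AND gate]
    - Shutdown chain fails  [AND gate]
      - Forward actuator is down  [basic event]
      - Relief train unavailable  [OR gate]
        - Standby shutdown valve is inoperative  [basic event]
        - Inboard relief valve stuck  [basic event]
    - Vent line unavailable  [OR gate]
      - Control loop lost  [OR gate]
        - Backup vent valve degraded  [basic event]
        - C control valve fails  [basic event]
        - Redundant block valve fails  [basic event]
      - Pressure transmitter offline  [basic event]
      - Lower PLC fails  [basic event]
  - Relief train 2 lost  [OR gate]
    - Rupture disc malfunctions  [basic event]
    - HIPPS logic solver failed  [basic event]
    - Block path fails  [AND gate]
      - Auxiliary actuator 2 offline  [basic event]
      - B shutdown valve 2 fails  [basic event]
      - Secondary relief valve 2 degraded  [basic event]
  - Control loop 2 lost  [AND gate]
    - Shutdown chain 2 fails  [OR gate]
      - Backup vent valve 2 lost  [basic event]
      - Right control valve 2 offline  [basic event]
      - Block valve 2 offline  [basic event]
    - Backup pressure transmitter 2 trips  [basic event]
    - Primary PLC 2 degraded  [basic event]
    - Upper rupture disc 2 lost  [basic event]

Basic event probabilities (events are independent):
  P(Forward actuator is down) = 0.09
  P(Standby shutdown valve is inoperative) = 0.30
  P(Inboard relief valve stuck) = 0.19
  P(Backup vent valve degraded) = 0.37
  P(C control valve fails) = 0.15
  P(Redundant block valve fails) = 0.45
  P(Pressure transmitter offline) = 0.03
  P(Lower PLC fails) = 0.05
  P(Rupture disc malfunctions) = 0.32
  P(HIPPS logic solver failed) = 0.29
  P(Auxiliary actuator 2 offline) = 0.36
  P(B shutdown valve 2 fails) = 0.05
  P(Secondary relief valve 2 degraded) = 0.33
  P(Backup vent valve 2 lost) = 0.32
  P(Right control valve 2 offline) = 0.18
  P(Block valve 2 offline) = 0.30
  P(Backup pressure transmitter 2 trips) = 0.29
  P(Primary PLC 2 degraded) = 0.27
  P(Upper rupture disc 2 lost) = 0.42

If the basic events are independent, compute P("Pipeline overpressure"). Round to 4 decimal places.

0.5430

P(Relief train unavailable) [OR] = 1 − (1−0.30) × (1−0.19) = 0.433000
P(Shutdown chain fails) [AND] = 0.09 × 0.433000 = 0.038970
P(Control loop lost) [OR] = 1 − (1−0.37) × (1−0.15) × (1−0.45) = 0.705475
P(Vent line unavailable) [OR] = 1 − (1−0.705475) × (1−0.03) × (1−0.05) = 0.728595
P(HIPPS stage fails) [AND] = 0.038970 × 0.728595 = 0.028393
P(Block path fails) [AND] = 0.36 × 0.05 × 0.33 = 0.005940
P(Relief train 2 lost) [OR] = 1 − (1−0.32) × (1−0.29) × (1−0.005940) = 0.520068
P(Shutdown chain 2 fails) [OR] = 1 − (1−0.32) × (1−0.18) × (1−0.30) = 0.609680
P(Control loop 2 lost) [AND] = 0.609680 × 0.29 × 0.27 × 0.42 = 0.020050
P(Pipeline overpressure) [OR] = 1 − (1−0.028393) × (1−0.520068) × (1−0.020050) = 0.543044
Rounded to 4 decimal places: P(Pipeline overpressure) ≈ 0.5430.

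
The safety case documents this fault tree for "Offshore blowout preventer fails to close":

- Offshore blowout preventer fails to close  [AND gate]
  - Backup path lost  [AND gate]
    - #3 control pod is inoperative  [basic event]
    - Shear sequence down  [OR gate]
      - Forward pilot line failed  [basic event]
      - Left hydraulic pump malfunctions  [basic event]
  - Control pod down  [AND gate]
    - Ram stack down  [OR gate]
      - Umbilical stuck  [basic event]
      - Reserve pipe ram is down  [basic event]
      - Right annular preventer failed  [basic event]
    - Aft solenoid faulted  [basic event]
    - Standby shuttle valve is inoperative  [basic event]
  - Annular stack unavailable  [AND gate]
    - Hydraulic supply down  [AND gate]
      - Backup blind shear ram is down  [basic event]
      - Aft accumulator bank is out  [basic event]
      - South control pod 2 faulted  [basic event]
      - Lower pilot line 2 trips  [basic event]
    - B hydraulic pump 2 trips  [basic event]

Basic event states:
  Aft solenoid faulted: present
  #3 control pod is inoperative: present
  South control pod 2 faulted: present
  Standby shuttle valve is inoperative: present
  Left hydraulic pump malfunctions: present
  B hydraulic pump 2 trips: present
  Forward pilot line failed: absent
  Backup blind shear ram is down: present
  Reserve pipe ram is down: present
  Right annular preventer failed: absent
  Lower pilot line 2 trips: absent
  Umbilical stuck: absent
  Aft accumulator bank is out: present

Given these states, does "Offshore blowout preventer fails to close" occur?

No

Shear sequence down [OR]: Forward pilot line failed=not, Left hydraulic pump malfunctions=occurs → at least one input occurs → occurs.
Backup path lost [AND]: #3 control pod is inoperative=occurs, Shear sequence down=occurs → all inputs occur → occurs.
Ram stack down [OR]: Umbilical stuck=not, Reserve pipe ram is down=occurs, Right annular preventer failed=not → at least one input occurs → occurs.
Control pod down [AND]: Ram stack down=occurs, Aft solenoid faulted=occurs, Standby shuttle valve is inoperative=occurs → all inputs occur → occurs.
Hydraulic supply down [AND]: Backup blind shear ram is down=occurs, Aft accumulator bank is out=occurs, South control pod 2 faulted=occurs, Lower pilot line 2 trips=not → not all inputs occur → does not occur.
Annular stack unavailable [AND]: Hydraulic supply down=not, B hydraulic pump 2 trips=occurs → not all inputs occur → does not occur.
Offshore blowout preventer fails to close [AND]: Backup path lost=occurs, Control pod down=occurs, Annular stack unavailable=not → not all inputs occur → does not occur.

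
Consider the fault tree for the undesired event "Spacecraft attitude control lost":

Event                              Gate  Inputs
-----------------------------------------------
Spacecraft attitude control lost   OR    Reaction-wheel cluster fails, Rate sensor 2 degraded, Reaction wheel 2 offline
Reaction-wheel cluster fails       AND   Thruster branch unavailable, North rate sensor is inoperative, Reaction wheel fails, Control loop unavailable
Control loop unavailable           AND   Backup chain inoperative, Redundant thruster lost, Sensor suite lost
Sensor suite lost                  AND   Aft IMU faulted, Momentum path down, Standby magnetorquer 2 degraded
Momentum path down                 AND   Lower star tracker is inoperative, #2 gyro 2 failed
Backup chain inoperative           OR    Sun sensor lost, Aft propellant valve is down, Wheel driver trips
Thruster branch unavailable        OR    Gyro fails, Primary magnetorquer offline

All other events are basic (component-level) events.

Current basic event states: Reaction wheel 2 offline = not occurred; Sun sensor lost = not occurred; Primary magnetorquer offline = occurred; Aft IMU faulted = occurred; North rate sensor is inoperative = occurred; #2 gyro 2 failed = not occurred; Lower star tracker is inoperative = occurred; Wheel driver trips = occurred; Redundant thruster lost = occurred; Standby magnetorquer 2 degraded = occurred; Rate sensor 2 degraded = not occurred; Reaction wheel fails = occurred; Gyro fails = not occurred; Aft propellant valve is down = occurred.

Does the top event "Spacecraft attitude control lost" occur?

No

Thruster branch unavailable [OR]: Gyro fails=not, Primary magnetorquer offline=occurs → at least one input occurs → occurs.
Backup chain inoperative [OR]: Sun sensor lost=not, Aft propellant valve is down=occurs, Wheel driver trips=occurs → at least one input occurs → occurs.
Momentum path down [AND]: Lower star tracker is inoperative=occurs, #2 gyro 2 failed=not → not all inputs occur → does not occur.
Sensor suite lost [AND]: Aft IMU faulted=occurs, Momentum path down=not, Standby magnetorquer 2 degraded=occurs → not all inputs occur → does not occur.
Control loop unavailable [AND]: Backup chain inoperative=occurs, Redundant thruster lost=occurs, Sensor suite lost=not → not all inputs occur → does not occur.
Reaction-wheel cluster fails [AND]: Thruster branch unavailable=occurs, North rate sensor is inoperative=occurs, Reaction wheel fails=occurs, Control loop unavailable=not → not all inputs occur → does not occur.
Spacecraft attitude control lost [OR]: Reaction-wheel cluster fails=not, Rate sensor 2 degraded=not, Reaction wheel 2 offline=not → no input occurs → does not occur.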